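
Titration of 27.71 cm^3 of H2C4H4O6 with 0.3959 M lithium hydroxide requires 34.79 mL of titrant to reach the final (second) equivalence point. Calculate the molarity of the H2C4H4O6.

n(LiOH) = 0.3959 x 0.03479 = 0.01377 mol.
At the final (second) equivalence point, 2 mol OH^- react per mol H2C4H4O6, so n(H2C4H4O6) = 0.01377 / 2 = 0.006887 mol.
[H2C4H4O6] = 0.006887 / 0.02771 L = 0.249 M.

0.249 M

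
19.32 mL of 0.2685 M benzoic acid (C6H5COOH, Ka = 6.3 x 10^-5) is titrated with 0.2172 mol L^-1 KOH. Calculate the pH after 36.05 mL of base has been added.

n(acid) = 0.2685 x 0.01932 = 0.005187 mol; n(KOH) added = 0.2172 x 0.03605 = 0.007830 mol.
Base is in excess by 0.007830 - 0.005187 = 0.002643 mol in a total volume of 0.05537 L.
[OH^-] = 0.002643/0.05537 = 0.04773 M, so pOH = 1.32 and pH = 14.00 - 1.32 = 12.68.

12.68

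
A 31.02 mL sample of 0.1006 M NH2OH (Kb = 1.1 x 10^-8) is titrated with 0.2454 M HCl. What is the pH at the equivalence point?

n(NH2OH) = 0.1006 x 0.03102 = 0.003121 mol; V(HCl) at equivalence = 0.003121/0.2454 = 0.01272 L.
At equivalence the base is fully converted to NH3OH+; total volume = 0.04374 L, so [NH3OH+] = 0.003121/0.04374 = 0.07135 M.
Ka(NH3OH+) = Kw/Kb = 1.0e-14 / 1.1 x 10^-8 = 9.09e-7.
[H^+] = sqrt(Ka x [NH3OH+]) = sqrt(9.09e-7 x 0.07135) = 0.000255 M.
pH = -log(0.000255) = 3.59.

3.59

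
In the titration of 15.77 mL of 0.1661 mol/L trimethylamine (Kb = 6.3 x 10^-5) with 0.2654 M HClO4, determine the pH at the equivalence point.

n((CH3)3N) = 0.1661 x 0.01577 = 0.002619 mol; V(HClO4) at equivalence = 0.002619/0.2654 = 0.009870 L.
At equivalence the base is fully converted to (CH3)3NH+; total volume = 0.02564 L, so [(CH3)3NH+] = 0.002619/0.02564 = 0.1022 M.
Ka((CH3)3NH+) = Kw/Kb = 1.0e-14 / 6.3 x 10^-5 = 1.59e-10.
[H^+] = sqrt(Ka x [(CH3)3NH+]) = sqrt(1.59e-10 x 0.1022) = 4.03e-6 M.
pH = -log(4.03e-6) = 5.40.

5.40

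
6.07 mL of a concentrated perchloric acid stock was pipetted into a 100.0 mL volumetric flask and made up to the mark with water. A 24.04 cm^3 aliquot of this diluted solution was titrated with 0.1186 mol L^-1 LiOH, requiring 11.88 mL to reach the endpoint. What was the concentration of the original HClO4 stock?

n(LiOH) = 0.1186 x 0.01188 = 0.001409 mol.
n(HClO4) in the aliquot = 0.001409 mol.
[diluted HClO4] = 0.001409 / 0.02404 = 0.05861 M.
Dilution factor = 100.0/6.070 = 16.47, so [stock] = 0.05861 x 16.47 = 0.966 M.

0.966 M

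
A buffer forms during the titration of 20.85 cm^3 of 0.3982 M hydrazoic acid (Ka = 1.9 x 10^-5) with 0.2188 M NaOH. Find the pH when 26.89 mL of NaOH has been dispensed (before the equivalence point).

Initial n(HN3) = 0.3982 x 0.02085 = 0.008302 mol.
n(NaOH) added = 0.2188 x 0.02689 = 0.005884 mol, converting that many moles of HN3 to N3-.
Remaining n(HN3) = 0.002419 mol; n(N3-) = 0.005884 mol.
By Henderson-Hasselbalch, pH = pKa + log([A^-]/[HA]) = 4.72 + log(0.005884/0.002419) = 4.72 + (+0.39) = 5.11.

5.11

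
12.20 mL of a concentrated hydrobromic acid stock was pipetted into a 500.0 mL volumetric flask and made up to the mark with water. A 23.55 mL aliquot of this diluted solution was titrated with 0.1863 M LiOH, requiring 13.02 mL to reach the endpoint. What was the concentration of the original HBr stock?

n(LiOH) = 0.1863 x 0.01302 = 0.002426 mol.
n(HBr) in the aliquot = 0.002426 mol.
[diluted HBr] = 0.002426 / 0.02355 = 0.1030 M.
Dilution factor = 500.0/12.20 = 40.98, so [stock] = 0.1030 x 40.98 = 4.22 M.

4.22 M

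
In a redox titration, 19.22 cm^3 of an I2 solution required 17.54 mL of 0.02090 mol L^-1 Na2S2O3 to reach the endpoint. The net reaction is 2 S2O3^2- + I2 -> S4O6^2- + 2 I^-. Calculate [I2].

0.00954 M

n(Na2S2O3) = 0.02090 x 0.01754 = 0.0003666 mol.
From the balanced equation, 2 mol Na2S2O3 reacts with 1 mol I2, so n(I2) = 0.0003666 x 1/2 = 0.0001833 mol.
[I2] = 0.0001833 / 0.01922 L = 0.00954 M.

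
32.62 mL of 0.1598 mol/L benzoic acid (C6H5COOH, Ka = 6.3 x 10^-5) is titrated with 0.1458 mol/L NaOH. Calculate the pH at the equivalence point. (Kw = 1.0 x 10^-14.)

8.54

n(C6H5COOH) = 0.1598 x 0.03262 = 0.005213 mol; V(NaOH) at equivalence = 0.005213/0.1458 = 0.03575 L.
At equivalence all the acid is converted to C6H5COO-; total volume = 0.03262 + 0.03575 = 0.06837 L, so [C6H5COO-] = 0.005213/0.06837 = 0.07624 M.
Kb = Kw/Ka = 1.0e-14 / 6.3 x 10^-5 = 1.59e-10.
[OH^-] = sqrt(Kb x [C6H5COO-]) = sqrt(1.59e-10 x 0.07624) = 3.48e-6 M.
pOH = 5.46, so pH = 14.00 - 5.46 = 8.54.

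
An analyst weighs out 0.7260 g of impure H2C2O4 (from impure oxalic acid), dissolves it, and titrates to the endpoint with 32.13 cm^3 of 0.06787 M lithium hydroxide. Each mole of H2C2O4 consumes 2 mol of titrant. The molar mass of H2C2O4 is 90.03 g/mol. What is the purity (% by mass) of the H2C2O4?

n(LiOH) = 0.06787 x 0.03213 = 0.002181 mol.
n(H2C2O4) = 0.002181 / 2 = 0.001090 mol.
mass of H2C2O4 = 0.001090 x 90.03 = 0.09816 g.
% purity = 0.09816 / 0.7260 x 100 = 13.5%.

13.5%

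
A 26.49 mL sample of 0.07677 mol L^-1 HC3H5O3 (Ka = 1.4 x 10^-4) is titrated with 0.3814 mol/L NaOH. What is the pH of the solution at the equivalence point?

n(HC3H5O3) = 0.07677 x 0.02649 = 0.002034 mol; V(NaOH) at equivalence = 0.002034/0.3814 = 0.005332 L.
At equivalence all the acid is converted to C3H5O3-; total volume = 0.02649 + 0.005332 = 0.03182 L, so [C3H5O3-] = 0.002034/0.03182 = 0.06391 M.
Kb = Kw/Ka = 1.0e-14 / 1.4 x 10^-4 = 7.14e-11.
[OH^-] = sqrt(Kb x [C3H5O3-]) = sqrt(7.14e-11 x 0.06391) = 2.14e-6 M.
pOH = 5.67, so pH = 14.00 - 5.67 = 8.33.

8.33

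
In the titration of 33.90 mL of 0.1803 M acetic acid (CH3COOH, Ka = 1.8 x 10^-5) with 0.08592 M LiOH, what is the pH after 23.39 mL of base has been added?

4.43

Initial n(CH3COOH) = 0.1803 x 0.03390 = 0.006112 mol.
n(LiOH) added = 0.08592 x 0.02339 = 0.002010 mol, converting that many moles of CH3COOH to CH3COO-.
Remaining n(CH3COOH) = 0.004103 mol; n(CH3COO-) = 0.002010 mol.
By Henderson-Hasselbalch, pH = pKa + log([A^-]/[HA]) = 4.74 + log(0.002010/0.004103) = 4.74 + (-0.31) = 4.43.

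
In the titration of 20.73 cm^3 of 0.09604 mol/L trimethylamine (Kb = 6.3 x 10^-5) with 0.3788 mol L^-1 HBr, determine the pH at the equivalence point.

n((CH3)3N) = 0.09604 x 0.02073 = 0.001991 mol; V(HBr) at equivalence = 0.001991/0.3788 = 0.005256 L.
At equivalence the base is fully converted to (CH3)3NH+; total volume = 0.02599 L, so [(CH3)3NH+] = 0.001991/0.02599 = 0.07662 M.
Ka((CH3)3NH+) = Kw/Kb = 1.0e-14 / 6.3 x 10^-5 = 1.59e-10.
[H^+] = sqrt(Ka x [(CH3)3NH+]) = sqrt(1.59e-10 x 0.07662) = 3.49e-6 M.
pH = -log(3.49e-6) = 5.46.

5.46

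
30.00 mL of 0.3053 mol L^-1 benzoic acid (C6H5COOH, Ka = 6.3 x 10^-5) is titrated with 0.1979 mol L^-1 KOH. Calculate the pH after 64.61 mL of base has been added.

12.58

n(acid) = 0.3053 x 0.03000 = 0.009159 mol; n(KOH) added = 0.1979 x 0.06461 = 0.01279 mol.
Base is in excess by 0.01279 - 0.009159 = 0.003627 mol in a total volume of 0.09461 L.
[OH^-] = 0.003627/0.09461 = 0.03834 M, so pOH = 1.42 and pH = 14.00 - 1.42 = 12.58.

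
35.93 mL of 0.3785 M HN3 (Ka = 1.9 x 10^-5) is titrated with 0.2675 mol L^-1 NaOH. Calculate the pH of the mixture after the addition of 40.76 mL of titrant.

Initial n(HN3) = 0.3785 x 0.03593 = 0.01360 mol.
n(NaOH) added = 0.2675 x 0.04076 = 0.01090 mol, converting that many moles of HN3 to N3-.
Remaining n(HN3) = 0.002696 mol; n(N3-) = 0.01090 mol.
By Henderson-Hasselbalch, pH = pKa + log([A^-]/[HA]) = 4.72 + log(0.01090/0.002696) = 4.72 + (+0.61) = 5.33.

5.33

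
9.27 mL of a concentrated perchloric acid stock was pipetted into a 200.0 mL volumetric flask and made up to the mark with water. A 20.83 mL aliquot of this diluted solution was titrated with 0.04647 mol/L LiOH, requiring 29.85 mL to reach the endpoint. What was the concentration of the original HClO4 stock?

1.44 M

n(LiOH) = 0.04647 x 0.02985 = 0.001387 mol.
n(HClO4) in the aliquot = 0.001387 mol.
[diluted HClO4] = 0.001387 / 0.02083 = 0.06659 M.
Dilution factor = 200.0/9.270 = 21.57, so [stock] = 0.06659 x 21.57 = 1.44 M.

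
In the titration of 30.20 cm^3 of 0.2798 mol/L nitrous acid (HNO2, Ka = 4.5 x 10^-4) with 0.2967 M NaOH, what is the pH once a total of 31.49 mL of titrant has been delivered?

12.16

n(acid) = 0.2798 x 0.03020 = 0.008450 mol; n(NaOH) added = 0.2967 x 0.03149 = 0.009343 mol.
Base is in excess by 0.009343 - 0.008450 = 0.0008931 mol in a total volume of 0.06169 L.
[OH^-] = 0.0008931/0.06169 = 0.01448 M, so pOH = 1.84 and pH = 14.00 - 1.84 = 12.16.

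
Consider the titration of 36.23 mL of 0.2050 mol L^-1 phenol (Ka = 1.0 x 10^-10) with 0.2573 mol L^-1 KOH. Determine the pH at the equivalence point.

11.53

n(C6H5OH) = 0.2050 x 0.03623 = 0.007427 mol; V(KOH) at equivalence = 0.007427/0.2573 = 0.02887 L.
At equivalence all the acid is converted to C6H5O-; total volume = 0.03623 + 0.02887 = 0.06510 L, so [C6H5O-] = 0.007427/0.06510 = 0.1141 M.
Kb = Kw/Ka = 1.0e-14 / 1.0 x 10^-10 = 0.000100.
[OH^-] = sqrt(Kb x [C6H5O-]) = sqrt(0.000100 x 0.1141) = 0.00338 M.
pOH = 2.47, so pH = 14.00 - 2.47 = 11.53.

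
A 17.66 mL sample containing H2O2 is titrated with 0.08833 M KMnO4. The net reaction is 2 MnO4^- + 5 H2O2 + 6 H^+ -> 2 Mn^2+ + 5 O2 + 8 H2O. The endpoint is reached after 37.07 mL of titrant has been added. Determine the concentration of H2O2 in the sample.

n(KMnO4) = 0.08833 x 0.03707 = 0.003274 mol.
From the balanced equation, 2 mol KMnO4 reacts with 5 mol H2O2, so n(H2O2) = 0.003274 x 5/2 = 0.008186 mol.
[H2O2] = 0.008186 / 0.01766 L = 0.464 M.

0.464 M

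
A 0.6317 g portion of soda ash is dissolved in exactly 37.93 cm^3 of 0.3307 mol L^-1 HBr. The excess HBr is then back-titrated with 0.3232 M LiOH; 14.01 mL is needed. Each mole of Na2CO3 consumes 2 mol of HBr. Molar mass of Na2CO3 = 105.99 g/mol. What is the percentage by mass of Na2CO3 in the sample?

Total n(HBr) added = 0.3307 x 0.03793 = 0.01254 mol.
n(LiOH) used = 0.3232 x 0.01401 = 0.004528 mol, which equals the excess n(HBr).
So n(HBr) consumed by the sample = 0.01254 - 0.004528 = 0.008015 mol.
n(Na2CO3) = 0.008015 / 2 = 0.004008 mol.
mass Na2CO3 = 0.004008 x 105.99 = 0.4248 g, so %Na2CO3 = 0.4248/0.6317 x 100 = 67.2%.

67.2%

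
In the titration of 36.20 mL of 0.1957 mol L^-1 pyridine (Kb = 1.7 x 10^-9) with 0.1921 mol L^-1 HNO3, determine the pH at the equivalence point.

3.12

n(C5H5N) = 0.1957 x 0.03620 = 0.007084 mol; V(HNO3) at equivalence = 0.007084/0.1921 = 0.03688 L.
At equivalence the base is fully converted to C5H5NH+; total volume = 0.07308 L, so [C5H5NH+] = 0.007084/0.07308 = 0.09694 M.
Ka(C5H5NH+) = Kw/Kb = 1.0e-14 / 1.7 x 10^-9 = 5.88e-6.
[H^+] = sqrt(Ka x [C5H5NH+]) = sqrt(5.88e-6 x 0.09694) = 0.000755 M.
pH = -log(0.000755) = 3.12.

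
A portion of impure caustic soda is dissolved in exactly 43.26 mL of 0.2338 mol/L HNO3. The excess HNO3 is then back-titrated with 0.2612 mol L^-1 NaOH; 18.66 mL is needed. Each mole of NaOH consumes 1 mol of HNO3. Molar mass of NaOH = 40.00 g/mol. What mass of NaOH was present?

Total n(HNO3) added = 0.2338 x 0.04326 = 0.01011 mol.
n(NaOH) used = 0.2612 x 0.01866 = 0.004874 mol, which equals the excess n(HNO3).
So n(HNO3) consumed by the sample = 0.01011 - 0.004874 = 0.005240 mol.
n(NaOH) = 0.005240 / 1 = 0.005240 mol.
mass = 0.005240 mol x 40.00 g/mol = 0.210 g.

0.210 g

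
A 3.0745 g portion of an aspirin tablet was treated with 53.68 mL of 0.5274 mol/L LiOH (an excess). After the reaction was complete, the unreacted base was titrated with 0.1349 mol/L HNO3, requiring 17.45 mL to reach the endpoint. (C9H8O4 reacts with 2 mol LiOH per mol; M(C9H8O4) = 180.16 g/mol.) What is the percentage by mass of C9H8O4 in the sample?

76.1%

Total n(LiOH) added = 0.5274 x 0.05368 = 0.02831 mol.
n(HNO3) used = 0.1349 x 0.01745 = 0.002354 mol, which equals the excess n(LiOH).
So n(LiOH) consumed by the sample = 0.02831 - 0.002354 = 0.02596 mol.
n(C9H8O4) = 0.02596 / 2 = 0.01298 mol.
mass C9H8O4 = 0.01298 x 180.16 = 2.338 g, so %C9H8O4 = 2.338/3.0745 x 100 = 76.1%.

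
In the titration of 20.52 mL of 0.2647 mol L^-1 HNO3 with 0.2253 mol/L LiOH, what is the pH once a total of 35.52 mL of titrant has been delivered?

n(acid) = 0.2647 x 0.02052 = 0.005432 mol; n(LiOH) added = 0.2253 x 0.03552 = 0.008003 mol.
Base is in excess by 0.008003 - 0.005432 = 0.002571 mol in a total volume of 0.05604 L.
[OH^-] = 0.002571/0.05604 = 0.04588 M, so pOH = 1.34 and pH = 14.00 - 1.34 = 12.66.

12.66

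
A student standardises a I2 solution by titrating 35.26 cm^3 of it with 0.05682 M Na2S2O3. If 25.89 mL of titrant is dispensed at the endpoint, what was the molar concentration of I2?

n(Na2S2O3) = 0.05682 x 0.02589 = 0.001471 mol.
From the balanced equation, 2 mol Na2S2O3 reacts with 1 mol I2, so n(I2) = 0.001471 x 1/2 = 0.0007355 mol.
[I2] = 0.0007355 / 0.03526 L = 0.0209 M.

0.0209 M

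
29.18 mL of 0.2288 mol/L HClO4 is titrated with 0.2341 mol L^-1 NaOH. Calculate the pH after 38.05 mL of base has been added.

12.52

n(acid) = 0.2288 x 0.02918 = 0.006676 mol; n(NaOH) added = 0.2341 x 0.03805 = 0.008908 mol.
Base is in excess by 0.008908 - 0.006676 = 0.002231 mol in a total volume of 0.06723 L.
[OH^-] = 0.002231/0.06723 = 0.03319 M, so pOH = 1.48 and pH = 14.00 - 1.48 = 12.52.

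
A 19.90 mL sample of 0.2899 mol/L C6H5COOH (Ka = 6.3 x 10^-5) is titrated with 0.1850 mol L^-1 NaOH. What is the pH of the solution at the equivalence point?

8.63

n(C6H5COOH) = 0.2899 x 0.01990 = 0.005769 mol; V(NaOH) at equivalence = 0.005769/0.1850 = 0.03118 L.
At equivalence all the acid is converted to C6H5COO-; total volume = 0.01990 + 0.03118 = 0.05108 L, so [C6H5COO-] = 0.005769/0.05108 = 0.1129 M.
Kb = Kw/Ka = 1.0e-14 / 6.3 x 10^-5 = 1.59e-10.
[OH^-] = sqrt(Kb x [C6H5COO-]) = sqrt(1.59e-10 x 0.1129) = 4.23e-6 M.
pOH = 5.37, so pH = 14.00 - 5.37 = 8.63.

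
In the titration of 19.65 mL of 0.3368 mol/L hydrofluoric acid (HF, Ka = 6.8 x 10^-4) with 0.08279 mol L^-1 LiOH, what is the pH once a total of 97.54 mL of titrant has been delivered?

12.09

n(acid) = 0.3368 x 0.01965 = 0.006618 mol; n(LiOH) added = 0.08279 x 0.09754 = 0.008075 mol.
Base is in excess by 0.008075 - 0.006618 = 0.001457 mol in a total volume of 0.1172 L.
[OH^-] = 0.001457/0.1172 = 0.01243 M, so pOH = 1.91 and pH = 14.00 - 1.91 = 12.09.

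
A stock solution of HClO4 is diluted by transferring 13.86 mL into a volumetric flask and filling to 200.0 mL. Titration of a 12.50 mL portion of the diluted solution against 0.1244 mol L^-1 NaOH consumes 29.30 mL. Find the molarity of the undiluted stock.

4.21 M

n(NaOH) = 0.1244 x 0.02930 = 0.003645 mol.
n(HClO4) in the aliquot = 0.003645 mol.
[diluted HClO4] = 0.003645 / 0.01250 = 0.2916 M.
Dilution factor = 200.0/13.86 = 14.43, so [stock] = 0.2916 x 14.43 = 4.21 M.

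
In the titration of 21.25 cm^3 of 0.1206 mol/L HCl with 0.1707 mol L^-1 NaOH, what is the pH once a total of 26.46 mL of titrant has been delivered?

12.61

n(acid) = 0.1206 x 0.02125 = 0.002563 mol; n(NaOH) added = 0.1707 x 0.02646 = 0.004517 mol.
Base is in excess by 0.004517 - 0.002563 = 0.001954 mol in a total volume of 0.04771 L.
[OH^-] = 0.001954/0.04771 = 0.04096 M, so pOH = 1.39 and pH = 14.00 - 1.39 = 12.61.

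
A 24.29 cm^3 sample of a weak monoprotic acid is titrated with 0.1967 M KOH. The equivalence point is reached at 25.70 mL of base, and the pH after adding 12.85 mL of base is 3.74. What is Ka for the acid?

1.8 x 10^-4

12.85 mL is half of the equivalence volume, so this is the half-equivalence point where [HA] = [A^-].
At half-equivalence pH = pKa, so pKa = 3.74.
Ka = 10^(-3.74) = 1.8 x 10^-4.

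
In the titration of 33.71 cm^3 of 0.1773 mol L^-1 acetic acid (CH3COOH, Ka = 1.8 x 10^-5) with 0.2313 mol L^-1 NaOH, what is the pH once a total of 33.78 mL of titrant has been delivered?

n(acid) = 0.1773 x 0.03371 = 0.005977 mol; n(NaOH) added = 0.2313 x 0.03378 = 0.007813 mol.
Base is in excess by 0.007813 - 0.005977 = 0.001837 mol in a total volume of 0.06749 L.
[OH^-] = 0.001837/0.06749 = 0.02721 M, so pOH = 1.57 and pH = 14.00 - 1.57 = 12.43.

12.43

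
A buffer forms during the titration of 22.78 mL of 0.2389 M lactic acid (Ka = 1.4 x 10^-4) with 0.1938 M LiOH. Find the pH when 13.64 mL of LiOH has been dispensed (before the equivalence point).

Initial n(HC3H5O3) = 0.2389 x 0.02278 = 0.005442 mol.
n(LiOH) added = 0.1938 x 0.01364 = 0.002643 mol, converting that many moles of HC3H5O3 to C3H5O3-.
Remaining n(HC3H5O3) = 0.002799 mol; n(C3H5O3-) = 0.002643 mol.
By Henderson-Hasselbalch, pH = pKa + log([A^-]/[HA]) = 3.85 + log(0.002643/0.002799) = 3.85 + (-0.02) = 3.83.

3.83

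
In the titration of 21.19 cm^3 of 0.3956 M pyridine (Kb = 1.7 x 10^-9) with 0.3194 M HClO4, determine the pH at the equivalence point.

2.99

n(C5H5N) = 0.3956 x 0.02119 = 0.008383 mol; V(HClO4) at equivalence = 0.008383/0.3194 = 0.02625 L.
At equivalence the base is fully converted to C5H5NH+; total volume = 0.04744 L, so [C5H5NH+] = 0.008383/0.04744 = 0.1767 M.
Ka(C5H5NH+) = Kw/Kb = 1.0e-14 / 1.7 x 10^-9 = 5.88e-6.
[H^+] = sqrt(Ka x [C5H5NH+]) = sqrt(5.88e-6 x 0.1767) = 0.00102 M.
pH = -log(0.00102) = 2.99.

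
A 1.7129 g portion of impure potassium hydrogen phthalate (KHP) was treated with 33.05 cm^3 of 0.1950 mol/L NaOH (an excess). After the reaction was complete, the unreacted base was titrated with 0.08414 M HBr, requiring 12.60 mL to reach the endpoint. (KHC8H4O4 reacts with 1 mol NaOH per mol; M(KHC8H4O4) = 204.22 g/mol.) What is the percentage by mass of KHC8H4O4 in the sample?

64.2%

Total n(NaOH) added = 0.1950 x 0.03305 = 0.006445 mol.
n(HBr) used = 0.08414 x 0.01260 = 0.001060 mol, which equals the excess n(NaOH).
So n(NaOH) consumed by the sample = 0.006445 - 0.001060 = 0.005385 mol.
n(KHC8H4O4) = 0.005385 / 1 = 0.005385 mol.
mass KHC8H4O4 = 0.005385 x 204.22 = 1.100 g, so %KHC8H4O4 = 1.100/1.7129 x 100 = 64.2%.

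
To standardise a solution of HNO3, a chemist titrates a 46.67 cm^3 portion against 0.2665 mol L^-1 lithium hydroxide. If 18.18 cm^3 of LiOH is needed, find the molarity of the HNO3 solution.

0.104 M

n(LiOH) delivered = 0.2665 x 0.01818 = 0.004845 mol.
For a 1:1 reaction, n(HNO3) = 0.004845 mol.
[HNO3] = 0.004845 mol / 0.04667 L = 0.104 M.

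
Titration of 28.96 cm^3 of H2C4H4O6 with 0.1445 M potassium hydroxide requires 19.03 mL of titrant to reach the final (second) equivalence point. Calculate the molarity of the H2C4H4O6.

0.0475 M

n(KOH) = 0.1445 x 0.01903 = 0.002750 mol.
At the final (second) equivalence point, 2 mol OH^- react per mol H2C4H4O6, so n(H2C4H4O6) = 0.002750 / 2 = 0.001375 mol.
[H2C4H4O6] = 0.001375 / 0.02896 L = 0.0475 M.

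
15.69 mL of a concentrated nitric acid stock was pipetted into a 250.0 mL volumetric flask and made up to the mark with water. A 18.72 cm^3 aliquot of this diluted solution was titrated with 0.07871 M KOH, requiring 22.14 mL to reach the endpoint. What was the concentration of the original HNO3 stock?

1.48 M

n(KOH) = 0.07871 x 0.02214 = 0.001743 mol.
n(HNO3) in the aliquot = 0.001743 mol.
[diluted HNO3] = 0.001743 / 0.01872 = 0.09309 M.
Dilution factor = 250.0/15.69 = 15.93, so [stock] = 0.09309 x 15.93 = 1.48 M.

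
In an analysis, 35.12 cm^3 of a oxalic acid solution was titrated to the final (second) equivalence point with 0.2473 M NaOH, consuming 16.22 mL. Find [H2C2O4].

n(NaOH) = 0.2473 x 0.01622 = 0.004011 mol.
At the final (second) equivalence point, 2 mol OH^- react per mol H2C2O4, so n(H2C2O4) = 0.004011 / 2 = 0.002006 mol.
[H2C2O4] = 0.002006 / 0.03512 L = 0.0571 M.

0.0571 M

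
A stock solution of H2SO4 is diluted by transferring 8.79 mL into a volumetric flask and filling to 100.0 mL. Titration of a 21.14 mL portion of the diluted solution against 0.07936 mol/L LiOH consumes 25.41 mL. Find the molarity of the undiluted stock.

n(LiOH) = 0.07936 x 0.02541 = 0.002017 mol.
n(H2SO4) in the aliquot = 0.002017 x 1/2 = 0.001008 mol.
[diluted H2SO4] = 0.001008 / 0.02114 = 0.04769 M.
Dilution factor = 100.0/8.790 = 11.38, so [stock] = 0.04769 x 11.38 = 0.543 M.

0.543 M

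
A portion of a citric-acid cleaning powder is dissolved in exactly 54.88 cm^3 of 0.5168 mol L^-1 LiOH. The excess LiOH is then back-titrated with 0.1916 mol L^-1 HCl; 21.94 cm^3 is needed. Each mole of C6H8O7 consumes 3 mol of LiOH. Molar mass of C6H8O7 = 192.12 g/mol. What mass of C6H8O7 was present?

1.55 g

Total n(LiOH) added = 0.5168 x 0.05488 = 0.02836 mol.
n(HCl) used = 0.1916 x 0.02194 = 0.004204 mol, which equals the excess n(LiOH).
So n(LiOH) consumed by the sample = 0.02836 - 0.004204 = 0.02416 mol.
n(C6H8O7) = 0.02416 / 3 = 0.008053 mol.
mass = 0.008053 mol x 192.12 g/mol = 1.55 g.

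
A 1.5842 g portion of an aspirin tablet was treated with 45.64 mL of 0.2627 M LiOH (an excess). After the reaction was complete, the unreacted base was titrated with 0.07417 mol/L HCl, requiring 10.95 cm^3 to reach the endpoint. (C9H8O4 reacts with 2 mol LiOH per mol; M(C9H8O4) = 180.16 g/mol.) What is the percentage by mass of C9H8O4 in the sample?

63.6%

Total n(LiOH) added = 0.2627 x 0.04564 = 0.01199 mol.
n(HCl) used = 0.07417 x 0.01095 = 0.0008122 mol, which equals the excess n(LiOH).
So n(LiOH) consumed by the sample = 0.01199 - 0.0008122 = 0.01118 mol.
n(C9H8O4) = 0.01118 / 2 = 0.005589 mol.
mass C9H8O4 = 0.005589 x 180.16 = 1.007 g, so %C9H8O4 = 1.007/1.5842 x 100 = 63.6%.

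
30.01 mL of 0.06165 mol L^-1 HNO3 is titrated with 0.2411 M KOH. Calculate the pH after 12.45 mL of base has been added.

n(acid) = 0.06165 x 0.03001 = 0.001850 mol; n(KOH) added = 0.2411 x 0.01245 = 0.003002 mol.
Base is in excess by 0.003002 - 0.001850 = 0.001152 mol in a total volume of 0.04246 L.
[OH^-] = 0.001152/0.04246 = 0.02712 M, so pOH = 1.57 and pH = 14.00 - 1.57 = 12.43.

12.43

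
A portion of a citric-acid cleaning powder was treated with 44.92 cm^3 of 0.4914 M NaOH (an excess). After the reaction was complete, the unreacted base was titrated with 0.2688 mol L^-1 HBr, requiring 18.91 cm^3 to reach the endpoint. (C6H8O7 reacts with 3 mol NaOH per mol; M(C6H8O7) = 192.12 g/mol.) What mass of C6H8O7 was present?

Total n(NaOH) added = 0.4914 x 0.04492 = 0.02207 mol.
n(HBr) used = 0.2688 x 0.01891 = 0.005083 mol, which equals the excess n(NaOH).
So n(NaOH) consumed by the sample = 0.02207 - 0.005083 = 0.01699 mol.
n(C6H8O7) = 0.01699 / 3 = 0.005664 mol.
mass = 0.005664 mol x 192.12 g/mol = 1.09 g.

1.09 g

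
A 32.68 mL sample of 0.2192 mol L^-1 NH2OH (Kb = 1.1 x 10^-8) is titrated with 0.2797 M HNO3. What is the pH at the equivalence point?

3.48

n(NH2OH) = 0.2192 x 0.03268 = 0.007163 mol; V(HNO3) at equivalence = 0.007163/0.2797 = 0.02561 L.
At equivalence the base is fully converted to NH3OH+; total volume = 0.05829 L, so [NH3OH+] = 0.007163/0.05829 = 0.1229 M.
Ka(NH3OH+) = Kw/Kb = 1.0e-14 / 1.1 x 10^-8 = 9.09e-7.
[H^+] = sqrt(Ka x [NH3OH+]) = sqrt(9.09e-7 x 0.1229) = 0.000334 M.
pH = -log(0.000334) = 3.48.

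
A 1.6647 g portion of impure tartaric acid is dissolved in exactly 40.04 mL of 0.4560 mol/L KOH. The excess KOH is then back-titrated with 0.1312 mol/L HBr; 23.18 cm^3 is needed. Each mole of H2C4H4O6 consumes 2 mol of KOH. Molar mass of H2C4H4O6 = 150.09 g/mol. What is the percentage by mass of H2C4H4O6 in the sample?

68.6%

Total n(KOH) added = 0.4560 x 0.04004 = 0.01826 mol.
n(HBr) used = 0.1312 x 0.02318 = 0.003041 mol, which equals the excess n(KOH).
So n(KOH) consumed by the sample = 0.01826 - 0.003041 = 0.01522 mol.
n(H2C4H4O6) = 0.01522 / 2 = 0.007609 mol.
mass H2C4H4O6 = 0.007609 x 150.09 = 1.142 g, so %H2C4H4O6 = 1.142/1.6647 x 100 = 68.6%.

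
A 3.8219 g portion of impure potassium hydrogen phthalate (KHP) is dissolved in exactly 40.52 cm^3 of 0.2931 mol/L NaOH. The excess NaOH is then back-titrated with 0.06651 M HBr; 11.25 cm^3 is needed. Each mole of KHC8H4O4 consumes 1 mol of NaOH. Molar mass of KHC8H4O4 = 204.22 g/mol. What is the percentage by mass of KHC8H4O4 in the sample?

59.5%

Total n(NaOH) added = 0.2931 x 0.04052 = 0.01188 mol.
n(HBr) used = 0.06651 x 0.01125 = 0.0007482 mol, which equals the excess n(NaOH).
So n(NaOH) consumed by the sample = 0.01188 - 0.0007482 = 0.01113 mol.
n(KHC8H4O4) = 0.01113 / 1 = 0.01113 mol.
mass KHC8H4O4 = 0.01113 x 204.22 = 2.273 g, so %KHC8H4O4 = 2.273/3.8219 x 100 = 59.5%.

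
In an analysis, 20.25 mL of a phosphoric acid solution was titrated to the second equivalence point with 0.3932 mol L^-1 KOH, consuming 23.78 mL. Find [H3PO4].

n(KOH) = 0.3932 x 0.02378 = 0.009350 mol.
At the second equivalence point, 2 mol OH^- react per mol H3PO4, so n(H3PO4) = 0.009350 / 2 = 0.004675 mol.
[H3PO4] = 0.004675 / 0.02025 L = 0.231 M.

0.231 M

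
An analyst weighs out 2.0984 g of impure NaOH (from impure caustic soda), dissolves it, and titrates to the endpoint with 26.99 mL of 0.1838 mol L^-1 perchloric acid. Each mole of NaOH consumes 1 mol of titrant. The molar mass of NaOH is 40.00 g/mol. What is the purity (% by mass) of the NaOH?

n(HClO4) = 0.1838 x 0.02699 = 0.004961 mol.
n(NaOH) = 0.004961 / 1 = 0.004961 mol.
mass of NaOH = 0.004961 x 40.00 = 0.1984 g.
% purity = 0.1984 / 2.0984 x 100 = 9.46%.

9.46%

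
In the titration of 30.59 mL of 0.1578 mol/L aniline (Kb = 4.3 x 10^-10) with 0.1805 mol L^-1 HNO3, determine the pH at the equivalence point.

2.85

n(C6H5NH2) = 0.1578 x 0.03059 = 0.004827 mol; V(HNO3) at equivalence = 0.004827/0.1805 = 0.02674 L.
At equivalence the base is fully converted to C6H5NH3+; total volume = 0.05733 L, so [C6H5NH3+] = 0.004827/0.05733 = 0.08419 M.
Ka(C6H5NH3+) = Kw/Kb = 1.0e-14 / 4.3 x 10^-10 = 2.33e-5.
[H^+] = sqrt(Ka x [C6H5NH3+]) = sqrt(2.33e-5 x 0.08419) = 0.00140 M.
pH = -log(0.00140) = 2.85.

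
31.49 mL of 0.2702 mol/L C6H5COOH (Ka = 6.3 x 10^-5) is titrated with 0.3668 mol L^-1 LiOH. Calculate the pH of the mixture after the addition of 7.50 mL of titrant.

3.88

Initial n(C6H5COOH) = 0.2702 x 0.03149 = 0.008509 mol.
n(LiOH) added = 0.3668 x 0.007500 = 0.002751 mol, converting that many moles of C6H5COOH to C6H5COO-.
Remaining n(C6H5COOH) = 0.005758 mol; n(C6H5COO-) = 0.002751 mol.
By Henderson-Hasselbalch, pH = pKa + log([A^-]/[HA]) = 4.20 + log(0.002751/0.005758) = 4.20 + (-0.32) = 3.88.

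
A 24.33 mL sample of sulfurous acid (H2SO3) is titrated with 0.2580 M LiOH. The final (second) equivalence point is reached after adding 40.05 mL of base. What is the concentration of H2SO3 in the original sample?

n(LiOH) = 0.2580 x 0.04005 = 0.01033 mol.
At the final (second) equivalence point, 2 mol OH^- react per mol H2SO3, so n(H2SO3) = 0.01033 / 2 = 0.005166 mol.
[H2SO3] = 0.005166 / 0.02433 L = 0.212 M.

0.212 M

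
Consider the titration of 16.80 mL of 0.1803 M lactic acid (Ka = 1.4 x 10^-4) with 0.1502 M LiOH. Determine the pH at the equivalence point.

n(HC3H5O3) = 0.1803 x 0.01680 = 0.003029 mol; V(LiOH) at equivalence = 0.003029/0.1502 = 0.02017 L.
At equivalence all the acid is converted to C3H5O3-; total volume = 0.01680 + 0.02017 = 0.03697 L, so [C3H5O3-] = 0.003029/0.03697 = 0.08194 M.
Kb = Kw/Ka = 1.0e-14 / 1.4 x 10^-4 = 7.14e-11.
[OH^-] = sqrt(Kb x [C3H5O3-]) = sqrt(7.14e-11 x 0.08194) = 2.42e-6 M.
pOH = 5.62, so pH = 14.00 - 5.62 = 8.38.

8.38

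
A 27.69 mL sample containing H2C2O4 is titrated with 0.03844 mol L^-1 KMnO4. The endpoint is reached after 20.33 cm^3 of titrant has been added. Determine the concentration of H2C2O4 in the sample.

0.0706 M

n(KMnO4) = 0.03844 x 0.02033 = 0.0007815 mol.
From the balanced equation, 2 mol KMnO4 reacts with 5 mol H2C2O4, so n(H2C2O4) = 0.0007815 x 5/2 = 0.001954 mol.
[H2C2O4] = 0.001954 / 0.02769 L = 0.0706 M.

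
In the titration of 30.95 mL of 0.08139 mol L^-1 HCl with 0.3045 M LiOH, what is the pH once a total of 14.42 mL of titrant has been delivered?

n(acid) = 0.08139 x 0.03095 = 0.002519 mol; n(LiOH) added = 0.3045 x 0.01442 = 0.004391 mol.
Base is in excess by 0.004391 - 0.002519 = 0.001872 mol in a total volume of 0.04537 L.
[OH^-] = 0.001872/0.04537 = 0.04126 M, so pOH = 1.38 and pH = 14.00 - 1.38 = 12.62.

12.62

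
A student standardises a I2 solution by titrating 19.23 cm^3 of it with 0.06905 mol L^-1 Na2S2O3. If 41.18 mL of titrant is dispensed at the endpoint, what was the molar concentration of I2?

0.0739 M

n(Na2S2O3) = 0.06905 x 0.04118 = 0.002843 mol.
From the balanced equation, 2 mol Na2S2O3 reacts with 1 mol I2, so n(I2) = 0.002843 x 1/2 = 0.001422 mol.
[I2] = 0.001422 / 0.01923 L = 0.0739 M.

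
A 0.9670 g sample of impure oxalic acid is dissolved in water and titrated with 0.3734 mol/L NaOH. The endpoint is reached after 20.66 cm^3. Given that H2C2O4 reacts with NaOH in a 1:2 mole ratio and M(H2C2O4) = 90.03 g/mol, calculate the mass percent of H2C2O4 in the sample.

35.9%

n(NaOH) = 0.3734 x 0.02066 = 0.007714 mol.
n(H2C2O4) = 0.007714 / 2 = 0.003857 mol.
mass of H2C2O4 = 0.003857 x 90.03 = 0.3473 g.
% purity = 0.3473 / 0.9670 x 100 = 35.9%.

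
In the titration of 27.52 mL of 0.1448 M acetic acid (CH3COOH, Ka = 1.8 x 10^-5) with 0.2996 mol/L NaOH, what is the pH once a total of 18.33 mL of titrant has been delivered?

n(acid) = 0.1448 x 0.02752 = 0.003985 mol; n(NaOH) added = 0.2996 x 0.01833 = 0.005492 mol.
Base is in excess by 0.005492 - 0.003985 = 0.001507 mol in a total volume of 0.04585 L.
[OH^-] = 0.001507/0.04585 = 0.03286 M, so pOH = 1.48 and pH = 14.00 - 1.48 = 12.52.

12.52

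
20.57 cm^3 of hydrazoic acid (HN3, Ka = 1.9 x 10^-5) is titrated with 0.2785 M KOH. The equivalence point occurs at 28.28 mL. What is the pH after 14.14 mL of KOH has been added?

4.72

14.14 mL is exactly half the equivalence volume (28.28/2), i.e. the half-equivalence point.
There, n(HA) = n(A^-), so pH = pKa = -log(1.9 x 10^-5) = 4.72.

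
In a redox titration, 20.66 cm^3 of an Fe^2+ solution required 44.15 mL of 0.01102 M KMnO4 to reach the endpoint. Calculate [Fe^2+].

n(KMnO4) = 0.01102 x 0.04415 = 0.0004865 mol.
From the balanced equation, 1 mol KMnO4 reacts with 5 mol Fe^2+, so n(Fe^2+) = 0.0004865 x 5/1 = 0.002433 mol.
[Fe^2+] = 0.002433 / 0.02066 L = 0.118 M.

0.118 M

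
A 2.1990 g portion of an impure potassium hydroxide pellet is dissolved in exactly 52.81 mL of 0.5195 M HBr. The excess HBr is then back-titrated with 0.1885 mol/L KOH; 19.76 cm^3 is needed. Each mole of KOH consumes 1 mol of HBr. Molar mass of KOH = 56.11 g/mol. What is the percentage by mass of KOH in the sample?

Total n(HBr) added = 0.5195 x 0.05281 = 0.02743 mol.
n(KOH) used = 0.1885 x 0.01976 = 0.003725 mol, which equals the excess n(HBr).
So n(HBr) consumed by the sample = 0.02743 - 0.003725 = 0.02371 mol.
n(KOH) = 0.02371 / 1 = 0.02371 mol.
mass KOH = 0.02371 x 56.11 = 1.330 g, so %KOH = 1.330/2.1990 x 100 = 60.5%.

60.5%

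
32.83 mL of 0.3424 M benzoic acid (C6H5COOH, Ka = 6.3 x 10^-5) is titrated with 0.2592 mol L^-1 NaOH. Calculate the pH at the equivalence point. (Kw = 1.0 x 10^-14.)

n(C6H5COOH) = 0.3424 x 0.03283 = 0.01124 mol; V(NaOH) at equivalence = 0.01124/0.2592 = 0.04337 L.
At equivalence all the acid is converted to C6H5COO-; total volume = 0.03283 + 0.04337 = 0.07620 L, so [C6H5COO-] = 0.01124/0.07620 = 0.1475 M.
Kb = Kw/Ka = 1.0e-14 / 6.3 x 10^-5 = 1.59e-10.
[OH^-] = sqrt(Kb x [C6H5COO-]) = sqrt(1.59e-10 x 0.1475) = 4.84e-6 M.
pOH = 5.32, so pH = 14.00 - 5.32 = 8.68.

8.68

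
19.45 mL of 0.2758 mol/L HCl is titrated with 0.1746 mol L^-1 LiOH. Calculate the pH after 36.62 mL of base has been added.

12.26

n(acid) = 0.2758 x 0.01945 = 0.005364 mol; n(LiOH) added = 0.1746 x 0.03662 = 0.006394 mol.
Base is in excess by 0.006394 - 0.005364 = 0.001030 mol in a total volume of 0.05607 L.
[OH^-] = 0.001030/0.05607 = 0.01836 M, so pOH = 1.74 and pH = 14.00 - 1.74 = 12.26.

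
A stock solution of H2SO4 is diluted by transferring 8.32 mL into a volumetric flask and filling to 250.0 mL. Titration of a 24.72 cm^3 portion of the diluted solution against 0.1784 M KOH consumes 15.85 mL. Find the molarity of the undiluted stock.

1.72 M

n(KOH) = 0.1784 x 0.01585 = 0.002828 mol.
n(H2SO4) in the aliquot = 0.002828 x 1/2 = 0.001414 mol.
[diluted H2SO4] = 0.001414 / 0.02472 = 0.05719 M.
Dilution factor = 250.0/8.320 = 30.05, so [stock] = 0.05719 x 30.05 = 1.72 M.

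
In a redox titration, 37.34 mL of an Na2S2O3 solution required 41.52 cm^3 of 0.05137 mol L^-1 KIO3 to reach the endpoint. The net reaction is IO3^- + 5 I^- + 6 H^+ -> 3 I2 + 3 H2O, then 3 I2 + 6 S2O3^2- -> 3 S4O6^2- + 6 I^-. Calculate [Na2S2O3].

n(KIO3) = 0.05137 x 0.04152 = 0.002133 mol.
From the balanced equation, 1 mol KIO3 reacts with 6 mol Na2S2O3, so n(Na2S2O3) = 0.002133 x 6/1 = 0.01280 mol.
[Na2S2O3] = 0.01280 / 0.03734 L = 0.343 M.

0.343 M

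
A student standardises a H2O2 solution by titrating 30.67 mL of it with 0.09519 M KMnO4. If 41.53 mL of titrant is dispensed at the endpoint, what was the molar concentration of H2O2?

0.322 M

n(KMnO4) = 0.09519 x 0.04153 = 0.003953 mol.
From the balanced equation, 2 mol KMnO4 reacts with 5 mol H2O2, so n(H2O2) = 0.003953 x 5/2 = 0.009883 mol.
[H2O2] = 0.009883 / 0.03067 L = 0.322 M.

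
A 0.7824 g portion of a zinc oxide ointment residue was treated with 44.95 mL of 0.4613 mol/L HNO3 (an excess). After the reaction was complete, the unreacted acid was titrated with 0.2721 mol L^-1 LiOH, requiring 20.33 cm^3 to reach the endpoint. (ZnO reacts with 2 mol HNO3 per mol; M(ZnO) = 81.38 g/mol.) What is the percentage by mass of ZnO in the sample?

79.1%

Total n(HNO3) added = 0.4613 x 0.04495 = 0.02074 mol.
n(LiOH) used = 0.2721 x 0.02033 = 0.005532 mol, which equals the excess n(HNO3).
So n(HNO3) consumed by the sample = 0.02074 - 0.005532 = 0.01520 mol.
n(ZnO) = 0.01520 / 2 = 0.007602 mol.
mass ZnO = 0.007602 x 81.38 = 0.6186 g, so %ZnO = 0.6186/0.7824 x 100 = 79.1%.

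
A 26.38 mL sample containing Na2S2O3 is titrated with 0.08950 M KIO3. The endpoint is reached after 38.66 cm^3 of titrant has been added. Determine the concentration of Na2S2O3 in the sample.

n(KIO3) = 0.08950 x 0.03866 = 0.003460 mol.
From the balanced equation, 1 mol KIO3 reacts with 6 mol Na2S2O3, so n(Na2S2O3) = 0.003460 x 6/1 = 0.02076 mol.
[Na2S2O3] = 0.02076 / 0.02638 L = 0.787 M.

0.787 M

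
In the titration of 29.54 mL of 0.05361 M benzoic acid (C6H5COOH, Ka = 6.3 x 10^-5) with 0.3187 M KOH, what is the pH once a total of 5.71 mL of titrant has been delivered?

11.83

n(acid) = 0.05361 x 0.02954 = 0.001584 mol; n(KOH) added = 0.3187 x 0.005710 = 0.001820 mol.
Base is in excess by 0.001820 - 0.001584 = 0.0002361 mol in a total volume of 0.03525 L.
[OH^-] = 0.0002361/0.03525 = 0.006699 M, so pOH = 2.17 and pH = 14.00 - 2.17 = 11.83.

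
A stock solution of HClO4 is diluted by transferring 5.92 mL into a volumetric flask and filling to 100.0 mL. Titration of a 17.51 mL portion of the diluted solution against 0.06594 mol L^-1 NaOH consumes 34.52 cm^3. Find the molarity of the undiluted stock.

2.20 M

n(NaOH) = 0.06594 x 0.03452 = 0.002276 mol.
n(HClO4) in the aliquot = 0.002276 mol.
[diluted HClO4] = 0.002276 / 0.01751 = 0.1300 M.
Dilution factor = 100.0/5.920 = 16.89, so [stock] = 0.1300 x 16.89 = 2.20 M.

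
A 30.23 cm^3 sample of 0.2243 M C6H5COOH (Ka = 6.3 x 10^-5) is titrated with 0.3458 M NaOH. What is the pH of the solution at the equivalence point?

n(C6H5COOH) = 0.2243 x 0.03023 = 0.006781 mol; V(NaOH) at equivalence = 0.006781/0.3458 = 0.01961 L.
At equivalence all the acid is converted to C6H5COO-; total volume = 0.03023 + 0.01961 = 0.04984 L, so [C6H5COO-] = 0.006781/0.04984 = 0.1361 M.
Kb = Kw/Ka = 1.0e-14 / 6.3 x 10^-5 = 1.59e-10.
[OH^-] = sqrt(Kb x [C6H5COO-]) = sqrt(1.59e-10 x 0.1361) = 4.65e-6 M.
pOH = 5.33, so pH = 14.00 - 5.33 = 8.67.

8.67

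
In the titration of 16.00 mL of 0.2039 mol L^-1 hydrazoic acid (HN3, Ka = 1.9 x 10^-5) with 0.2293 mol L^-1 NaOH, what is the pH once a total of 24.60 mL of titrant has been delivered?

12.77

n(acid) = 0.2039 x 0.01600 = 0.003262 mol; n(NaOH) added = 0.2293 x 0.02460 = 0.005641 mol.
Base is in excess by 0.005641 - 0.003262 = 0.002378 mol in a total volume of 0.04060 L.
[OH^-] = 0.002378/0.04060 = 0.05858 M, so pOH = 1.23 and pH = 14.00 - 1.23 = 12.77.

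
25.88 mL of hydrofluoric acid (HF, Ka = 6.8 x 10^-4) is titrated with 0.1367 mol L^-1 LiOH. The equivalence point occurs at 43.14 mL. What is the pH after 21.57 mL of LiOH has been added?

3.17

21.57 mL is exactly half the equivalence volume (43.14/2), i.e. the half-equivalence point.
There, n(HA) = n(A^-), so pH = pKa = -log(6.8 x 10^-4) = 3.17.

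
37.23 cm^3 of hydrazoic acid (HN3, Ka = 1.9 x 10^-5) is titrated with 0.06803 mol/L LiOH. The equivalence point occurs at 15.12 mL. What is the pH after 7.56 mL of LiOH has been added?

4.72

7.56 mL is exactly half the equivalence volume (15.12/2), i.e. the half-equivalence point.
There, n(HA) = n(A^-), so pH = pKa = -log(1.9 x 10^-5) = 4.72.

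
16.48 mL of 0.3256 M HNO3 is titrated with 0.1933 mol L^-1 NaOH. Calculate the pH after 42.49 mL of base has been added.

n(acid) = 0.3256 x 0.01648 = 0.005366 mol; n(NaOH) added = 0.1933 x 0.04249 = 0.008213 mol.
Base is in excess by 0.008213 - 0.005366 = 0.002847 mol in a total volume of 0.05897 L.
[OH^-] = 0.002847/0.05897 = 0.04829 M, so pOH = 1.32 and pH = 14.00 - 1.32 = 12.68.

12.68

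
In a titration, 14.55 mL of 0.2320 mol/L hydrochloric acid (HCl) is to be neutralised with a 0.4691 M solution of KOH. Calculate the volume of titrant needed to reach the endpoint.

n(HCl) = 0.2320 mol/L x 0.01455 L = 0.003376 mol.
At equivalence n(KOH) = n(HCl) = 0.003376 mol.
V(KOH) = 0.003376 / 0.4691 = 0.007196 L = 7.20 mL.

7.20 mL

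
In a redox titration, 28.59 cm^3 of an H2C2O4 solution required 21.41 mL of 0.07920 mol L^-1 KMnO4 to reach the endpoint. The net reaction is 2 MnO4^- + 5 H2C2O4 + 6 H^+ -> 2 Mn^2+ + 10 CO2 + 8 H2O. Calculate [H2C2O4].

n(KMnO4) = 0.07920 x 0.02141 = 0.001696 mol.
From the balanced equation, 2 mol KMnO4 reacts with 5 mol H2C2O4, so n(H2C2O4) = 0.001696 x 5/2 = 0.004239 mol.
[H2C2O4] = 0.004239 / 0.02859 L = 0.148 M.

0.148 M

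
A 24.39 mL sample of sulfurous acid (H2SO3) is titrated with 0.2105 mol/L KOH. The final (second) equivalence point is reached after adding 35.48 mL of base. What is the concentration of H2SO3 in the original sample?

n(KOH) = 0.2105 x 0.03548 = 0.007469 mol.
At the final (second) equivalence point, 2 mol OH^- react per mol H2SO3, so n(H2SO3) = 0.007469 / 2 = 0.003734 mol.
[H2SO3] = 0.003734 / 0.02439 L = 0.153 M.

0.153 M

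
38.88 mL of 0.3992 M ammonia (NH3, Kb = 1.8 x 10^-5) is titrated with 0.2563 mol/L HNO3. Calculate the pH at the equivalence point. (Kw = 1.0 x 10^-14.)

n(NH3) = 0.3992 x 0.03888 = 0.01552 mol; V(HNO3) at equivalence = 0.01552/0.2563 = 0.06056 L.
At equivalence the base is fully converted to NH4+; total volume = 0.09944 L, so [NH4+] = 0.01552/0.09944 = 0.1561 M.
Ka(NH4+) = Kw/Kb = 1.0e-14 / 1.8 x 10^-5 = 5.56e-10.
[H^+] = sqrt(Ka x [NH4+]) = sqrt(5.56e-10 x 0.1561) = 9.31e-6 M.
pH = -log(9.31e-6) = 5.03.

5.03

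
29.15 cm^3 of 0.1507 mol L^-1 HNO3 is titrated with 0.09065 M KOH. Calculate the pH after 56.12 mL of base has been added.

n(acid) = 0.1507 x 0.02915 = 0.004393 mol; n(KOH) added = 0.09065 x 0.05612 = 0.005087 mol.
Base is in excess by 0.005087 - 0.004393 = 0.0006944 mol in a total volume of 0.08527 L.
[OH^-] = 0.0006944/0.08527 = 0.008143 M, so pOH = 2.09 and pH = 14.00 - 2.09 = 11.91.

11.91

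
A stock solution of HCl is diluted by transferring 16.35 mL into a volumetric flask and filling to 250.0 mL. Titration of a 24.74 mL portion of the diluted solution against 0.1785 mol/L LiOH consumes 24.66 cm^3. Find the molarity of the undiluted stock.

2.72 M

n(LiOH) = 0.1785 x 0.02466 = 0.004402 mol.
n(HCl) in the aliquot = 0.004402 mol.
[diluted HCl] = 0.004402 / 0.02474 = 0.1779 M.
Dilution factor = 250.0/16.35 = 15.29, so [stock] = 0.1779 x 15.29 = 2.72 M.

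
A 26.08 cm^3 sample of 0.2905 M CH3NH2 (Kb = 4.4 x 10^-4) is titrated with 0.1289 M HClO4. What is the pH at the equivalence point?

5.85

n(CH3NH2) = 0.2905 x 0.02608 = 0.007576 mol; V(HClO4) at equivalence = 0.007576/0.1289 = 0.05878 L.
At equivalence the base is fully converted to CH3NH3+; total volume = 0.08486 L, so [CH3NH3+] = 0.007576/0.08486 = 0.08928 M.
Ka(CH3NH3+) = Kw/Kb = 1.0e-14 / 4.4 x 10^-4 = 2.27e-11.
[H^+] = sqrt(Ka x [CH3NH3+]) = sqrt(2.27e-11 x 0.08928) = 1.42e-6 M.
pH = -log(1.42e-6) = 5.85.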